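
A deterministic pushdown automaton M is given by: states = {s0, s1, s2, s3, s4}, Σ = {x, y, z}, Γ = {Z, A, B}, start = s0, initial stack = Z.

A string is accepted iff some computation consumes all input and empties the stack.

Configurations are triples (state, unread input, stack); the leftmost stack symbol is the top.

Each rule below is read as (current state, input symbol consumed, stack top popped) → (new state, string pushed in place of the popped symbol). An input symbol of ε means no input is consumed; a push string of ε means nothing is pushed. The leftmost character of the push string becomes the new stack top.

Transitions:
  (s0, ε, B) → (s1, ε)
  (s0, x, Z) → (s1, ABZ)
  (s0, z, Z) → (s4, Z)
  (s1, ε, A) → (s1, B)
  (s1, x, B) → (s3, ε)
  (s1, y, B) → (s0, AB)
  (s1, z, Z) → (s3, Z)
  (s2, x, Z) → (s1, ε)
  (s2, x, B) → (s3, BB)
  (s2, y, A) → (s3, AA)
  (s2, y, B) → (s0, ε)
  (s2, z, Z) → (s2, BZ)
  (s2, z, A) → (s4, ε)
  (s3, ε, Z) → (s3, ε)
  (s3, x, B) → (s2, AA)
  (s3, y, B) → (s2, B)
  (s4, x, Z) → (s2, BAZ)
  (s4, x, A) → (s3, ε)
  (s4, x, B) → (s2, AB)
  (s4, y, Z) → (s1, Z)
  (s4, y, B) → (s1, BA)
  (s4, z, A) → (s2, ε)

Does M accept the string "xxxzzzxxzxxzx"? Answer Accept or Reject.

Accept

(s0, xxxzzzxxzxxzx, Z)
  read x, top Z: go to s1, push ABZ → (s1, xxzzzxxzxxzx, ABZ)
  ε-move, top A: go to s1, push B → (s1, xxzzzxxzxxzx, BBZ)
  read x, top B: go to s3, push ε → (s3, xzzzxxzxxzx, BZ)
  read x, top B: go to s2, push AA → (s2, zzzxxzxxzx, AAZ)
  read z, top A: go to s4, push ε → (s4, zzxxzxxzx, AZ)
  read z, top A: go to s2, push ε → (s2, zxxzxxzx, Z)
  read z, top Z: go to s2, push BZ → (s2, xxzxxzx, BZ)
  read x, top B: go to s3, push BB → (s3, xzxxzx, BBZ)
  read x, top B: go to s2, push AA → (s2, zxxzx, AABZ)
  read z, top A: go to s4, push ε → (s4, xxzx, ABZ)
  read x, top A: go to s3, push ε → (s3, xzx, BZ)
  read x, top B: go to s2, push AA → (s2, zx, AAZ)
  read z, top A: go to s4, push ε → (s4, x, AZ)
  read x, top A: go to s3, push ε → (s3, ε, Z)
  ε-move, top Z: go to s3, push ε → (s3, ε, ε)
All input consumed and the stack is empty.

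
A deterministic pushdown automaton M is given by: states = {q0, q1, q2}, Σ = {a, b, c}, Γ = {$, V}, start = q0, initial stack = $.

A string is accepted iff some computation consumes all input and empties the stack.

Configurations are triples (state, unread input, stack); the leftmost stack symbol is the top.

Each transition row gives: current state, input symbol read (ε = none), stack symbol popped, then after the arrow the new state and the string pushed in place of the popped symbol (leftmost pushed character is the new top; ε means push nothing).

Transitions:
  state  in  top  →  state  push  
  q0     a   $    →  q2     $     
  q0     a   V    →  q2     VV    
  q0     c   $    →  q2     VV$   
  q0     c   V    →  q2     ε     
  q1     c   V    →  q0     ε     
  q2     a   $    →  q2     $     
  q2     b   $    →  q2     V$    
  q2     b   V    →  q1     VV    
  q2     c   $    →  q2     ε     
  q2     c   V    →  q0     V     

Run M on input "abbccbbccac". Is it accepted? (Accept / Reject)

(q0, abbccbbccac, $)
  read a, top $: go to q2, push $ → (q2, bbccbbccac, $)
  read b, top $: go to q2, push V$ → (q2, bccbbccac, V$)
  read b, top V: go to q1, push VV → (q1, ccbbccac, VV$)
  read c, top V: go to q0, push ε → (q0, cbbccac, V$)
  read c, top V: go to q2, push ε → (q2, bbccac, $)
  read b, top $: go to q2, push V$ → (q2, bccac, V$)
  read b, top V: go to q1, push VV → (q1, ccac, VV$)
  read c, top V: go to q0, push ε → (q0, cac, V$)
  read c, top V: go to q2, push ε → (q2, ac, $)
  read a, top $: go to q2, push $ → (q2, c, $)
  read c, top $: go to q2, push ε → (q2, ε, ε)
All input consumed and the stack is empty.

Accept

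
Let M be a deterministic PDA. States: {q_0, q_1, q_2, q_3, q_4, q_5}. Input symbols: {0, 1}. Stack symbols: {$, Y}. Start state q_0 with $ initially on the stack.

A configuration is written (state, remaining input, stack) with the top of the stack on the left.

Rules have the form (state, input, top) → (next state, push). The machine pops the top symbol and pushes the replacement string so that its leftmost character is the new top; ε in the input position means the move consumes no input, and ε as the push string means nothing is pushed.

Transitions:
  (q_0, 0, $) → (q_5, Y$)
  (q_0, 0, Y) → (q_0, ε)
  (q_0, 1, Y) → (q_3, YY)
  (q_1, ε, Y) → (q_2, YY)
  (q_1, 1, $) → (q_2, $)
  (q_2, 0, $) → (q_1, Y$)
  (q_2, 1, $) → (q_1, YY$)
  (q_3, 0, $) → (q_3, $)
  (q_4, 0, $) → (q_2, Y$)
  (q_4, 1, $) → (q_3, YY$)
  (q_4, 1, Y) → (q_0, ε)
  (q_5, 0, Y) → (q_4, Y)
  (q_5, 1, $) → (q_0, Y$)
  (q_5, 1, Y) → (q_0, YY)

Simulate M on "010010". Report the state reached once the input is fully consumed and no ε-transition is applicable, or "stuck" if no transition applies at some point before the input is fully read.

(q_0, 010010, $)
  read 0, top $: go to q_5, push Y$ → (q_5, 10010, Y$)
  read 1, top Y: go to q_0, push YY → (q_0, 0010, YY$)
  read 0, top Y: go to q_0, push ε → (q_0, 010, Y$)
  read 0, top Y: go to q_0, push ε → (q_0, 10, $)
No transition for (q_0, 1, top $); M blocks with input 10 remaining.

stuck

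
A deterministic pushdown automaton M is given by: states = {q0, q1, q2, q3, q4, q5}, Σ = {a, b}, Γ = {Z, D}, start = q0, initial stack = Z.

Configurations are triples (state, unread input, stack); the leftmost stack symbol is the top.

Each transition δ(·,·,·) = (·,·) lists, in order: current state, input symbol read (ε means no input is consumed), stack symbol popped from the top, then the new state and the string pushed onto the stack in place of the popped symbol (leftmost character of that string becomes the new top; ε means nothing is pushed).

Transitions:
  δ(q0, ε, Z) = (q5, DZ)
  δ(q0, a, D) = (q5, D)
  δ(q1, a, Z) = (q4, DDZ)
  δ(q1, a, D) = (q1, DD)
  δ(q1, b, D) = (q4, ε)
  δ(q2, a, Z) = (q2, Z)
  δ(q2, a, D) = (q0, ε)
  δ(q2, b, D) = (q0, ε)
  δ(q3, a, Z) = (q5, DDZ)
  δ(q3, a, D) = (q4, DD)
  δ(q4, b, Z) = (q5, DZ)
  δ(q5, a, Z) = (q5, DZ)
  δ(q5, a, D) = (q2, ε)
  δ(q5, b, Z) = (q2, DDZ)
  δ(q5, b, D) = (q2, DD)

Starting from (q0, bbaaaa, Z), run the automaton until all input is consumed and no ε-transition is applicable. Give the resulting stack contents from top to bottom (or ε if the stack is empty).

(q0, bbaaaa, Z)
  ε-move, top Z: go to q5, push DZ → (q5, bbaaaa, DZ)
  read b, top D: go to q2, push DD → (q2, baaaa, DDZ)
  read b, top D: go to q0, push ε → (q0, aaaa, DZ)
  read a, top D: go to q5, push D → (q5, aaa, DZ)
  read a, top D: go to q2, push ε → (q2, aa, Z)
  read a, top Z: go to q2, push Z → (q2, a, Z)
  read a, top Z: go to q2, push Z → (q2, ε, Z)
All input consumed in state q2 with stack Z.

Z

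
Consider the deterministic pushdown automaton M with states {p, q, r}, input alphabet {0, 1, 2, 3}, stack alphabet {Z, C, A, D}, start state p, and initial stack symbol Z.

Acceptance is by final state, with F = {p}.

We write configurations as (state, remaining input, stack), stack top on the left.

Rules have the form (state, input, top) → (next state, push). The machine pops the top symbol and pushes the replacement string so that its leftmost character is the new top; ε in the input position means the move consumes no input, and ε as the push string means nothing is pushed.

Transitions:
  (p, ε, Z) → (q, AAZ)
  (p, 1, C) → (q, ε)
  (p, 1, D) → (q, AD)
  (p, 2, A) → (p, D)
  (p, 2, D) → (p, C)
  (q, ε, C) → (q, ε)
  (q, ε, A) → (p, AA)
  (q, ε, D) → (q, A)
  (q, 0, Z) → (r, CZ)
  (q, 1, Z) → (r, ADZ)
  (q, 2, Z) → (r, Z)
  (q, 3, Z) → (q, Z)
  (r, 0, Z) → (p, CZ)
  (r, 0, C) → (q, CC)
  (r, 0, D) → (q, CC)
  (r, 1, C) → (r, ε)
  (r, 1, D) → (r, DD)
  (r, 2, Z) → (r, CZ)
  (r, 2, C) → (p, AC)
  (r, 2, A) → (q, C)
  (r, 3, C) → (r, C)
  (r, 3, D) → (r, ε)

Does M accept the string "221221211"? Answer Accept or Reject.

(p, 221221211, Z) ⊢ (q, 221221211, AAZ) ⊢ (p, 221221211, AAAZ) ⊢ (p, 21221211, DAAZ) ⊢ (p, 1221211, CAAZ) ⊢ (q, 221211, AAZ) ⊢ (p, 221211, AAAZ) ⊢ (p, 21211, DAAZ) ⊢ (p, 1211, CAAZ) ⊢ (q, 211, AAZ) ⊢ (p, 211, AAAZ) ⊢ (p, 11, DAAZ) ⊢ (q, 1, ADAAZ) ⊢ (p, 1, AADAAZ)
No transition applies at (p, 1, AADAAZ); input not fully consumed.

Reject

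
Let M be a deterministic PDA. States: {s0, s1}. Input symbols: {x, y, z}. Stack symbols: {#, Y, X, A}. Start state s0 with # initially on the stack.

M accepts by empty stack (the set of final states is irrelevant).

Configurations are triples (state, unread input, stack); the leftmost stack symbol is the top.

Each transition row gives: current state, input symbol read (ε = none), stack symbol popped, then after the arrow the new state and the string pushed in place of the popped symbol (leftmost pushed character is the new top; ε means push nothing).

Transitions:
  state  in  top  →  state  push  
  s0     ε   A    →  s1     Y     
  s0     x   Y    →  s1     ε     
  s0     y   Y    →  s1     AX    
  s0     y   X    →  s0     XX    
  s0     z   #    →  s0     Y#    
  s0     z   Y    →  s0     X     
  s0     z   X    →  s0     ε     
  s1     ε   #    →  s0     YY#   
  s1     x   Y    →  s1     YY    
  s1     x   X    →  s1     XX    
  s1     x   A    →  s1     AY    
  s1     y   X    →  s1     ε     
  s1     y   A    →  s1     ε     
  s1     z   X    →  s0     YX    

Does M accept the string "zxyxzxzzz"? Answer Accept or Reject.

Reject

(s0, zxyxzxzzz, #)
  read z, top #: go to s0, push Y# → (s0, xyxzxzzz, Y#)
  read x, top Y: go to s1, push ε → (s1, yxzxzzz, #)
  ε-move, top #: go to s0, push YY# → (s0, yxzxzzz, YY#)
  read y, top Y: go to s1, push AX → (s1, xzxzzz, AXY#)
  read x, top A: go to s1, push AY → (s1, zxzzz, AYXY#)
No transition applies at (s1, zxzzz, AYXY#); input not fully consumed.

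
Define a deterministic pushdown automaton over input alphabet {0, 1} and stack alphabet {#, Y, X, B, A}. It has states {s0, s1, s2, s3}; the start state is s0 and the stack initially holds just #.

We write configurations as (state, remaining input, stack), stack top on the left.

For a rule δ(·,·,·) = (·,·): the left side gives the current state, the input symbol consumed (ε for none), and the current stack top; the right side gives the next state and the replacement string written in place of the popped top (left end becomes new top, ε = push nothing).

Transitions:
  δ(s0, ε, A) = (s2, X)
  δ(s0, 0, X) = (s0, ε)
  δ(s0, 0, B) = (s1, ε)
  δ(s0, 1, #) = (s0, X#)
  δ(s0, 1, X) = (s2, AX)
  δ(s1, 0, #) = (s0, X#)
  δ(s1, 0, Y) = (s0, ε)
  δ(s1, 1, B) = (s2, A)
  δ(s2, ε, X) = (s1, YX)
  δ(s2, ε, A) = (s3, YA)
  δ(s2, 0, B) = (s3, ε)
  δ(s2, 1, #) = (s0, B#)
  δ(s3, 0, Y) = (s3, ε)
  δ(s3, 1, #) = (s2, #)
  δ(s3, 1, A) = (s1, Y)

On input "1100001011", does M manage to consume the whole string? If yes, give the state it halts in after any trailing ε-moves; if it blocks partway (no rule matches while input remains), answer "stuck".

(s0, 1100001011, #) ⊢ (s0, 100001011, X#) ⊢ (s2, 00001011, AX#) ⊢ (s3, 00001011, YAX#) ⊢ (s3, 0001011, AX#)
No transition for (s3, 0, top A); M blocks with input 0001011 remaining.

stuck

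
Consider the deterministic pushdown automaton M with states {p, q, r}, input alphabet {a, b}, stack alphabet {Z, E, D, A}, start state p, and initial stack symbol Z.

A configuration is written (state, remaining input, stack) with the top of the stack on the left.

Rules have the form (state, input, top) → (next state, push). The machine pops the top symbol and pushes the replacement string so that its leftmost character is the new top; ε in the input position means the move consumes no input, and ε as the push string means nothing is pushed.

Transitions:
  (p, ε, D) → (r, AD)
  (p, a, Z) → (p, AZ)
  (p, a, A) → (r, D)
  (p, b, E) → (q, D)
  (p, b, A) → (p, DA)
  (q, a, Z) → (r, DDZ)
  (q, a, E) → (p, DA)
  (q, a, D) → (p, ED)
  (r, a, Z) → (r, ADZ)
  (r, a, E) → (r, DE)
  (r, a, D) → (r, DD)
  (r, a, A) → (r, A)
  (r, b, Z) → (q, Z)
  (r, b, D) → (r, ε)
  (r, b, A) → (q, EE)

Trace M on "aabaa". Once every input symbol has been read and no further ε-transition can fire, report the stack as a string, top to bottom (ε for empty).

(p, aabaa, Z)
  read a, top Z: go to p, push AZ → (p, abaa, AZ)
  read a, top A: go to r, push D → (r, baa, DZ)
  read b, top D: go to r, push ε → (r, aa, Z)
  read a, top Z: go to r, push ADZ → (r, a, ADZ)
  read a, top A: go to r, push A → (r, ε, ADZ)
All input consumed in state r with stack ADZ.

ADZ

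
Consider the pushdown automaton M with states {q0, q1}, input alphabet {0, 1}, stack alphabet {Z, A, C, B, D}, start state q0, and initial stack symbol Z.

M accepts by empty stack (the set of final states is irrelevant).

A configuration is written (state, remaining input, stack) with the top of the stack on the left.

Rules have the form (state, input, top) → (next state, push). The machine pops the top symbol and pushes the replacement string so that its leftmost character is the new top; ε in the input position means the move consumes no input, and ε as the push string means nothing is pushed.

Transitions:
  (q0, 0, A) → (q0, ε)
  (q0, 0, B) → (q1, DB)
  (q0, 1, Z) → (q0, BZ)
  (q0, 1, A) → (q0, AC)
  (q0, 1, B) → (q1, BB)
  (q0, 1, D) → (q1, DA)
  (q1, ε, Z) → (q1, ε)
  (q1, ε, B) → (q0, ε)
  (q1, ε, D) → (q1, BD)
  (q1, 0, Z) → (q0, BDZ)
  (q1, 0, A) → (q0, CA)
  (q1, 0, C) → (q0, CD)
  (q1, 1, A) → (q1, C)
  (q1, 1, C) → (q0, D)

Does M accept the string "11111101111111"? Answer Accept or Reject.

No computation consumes all input and empties the stack.

Reject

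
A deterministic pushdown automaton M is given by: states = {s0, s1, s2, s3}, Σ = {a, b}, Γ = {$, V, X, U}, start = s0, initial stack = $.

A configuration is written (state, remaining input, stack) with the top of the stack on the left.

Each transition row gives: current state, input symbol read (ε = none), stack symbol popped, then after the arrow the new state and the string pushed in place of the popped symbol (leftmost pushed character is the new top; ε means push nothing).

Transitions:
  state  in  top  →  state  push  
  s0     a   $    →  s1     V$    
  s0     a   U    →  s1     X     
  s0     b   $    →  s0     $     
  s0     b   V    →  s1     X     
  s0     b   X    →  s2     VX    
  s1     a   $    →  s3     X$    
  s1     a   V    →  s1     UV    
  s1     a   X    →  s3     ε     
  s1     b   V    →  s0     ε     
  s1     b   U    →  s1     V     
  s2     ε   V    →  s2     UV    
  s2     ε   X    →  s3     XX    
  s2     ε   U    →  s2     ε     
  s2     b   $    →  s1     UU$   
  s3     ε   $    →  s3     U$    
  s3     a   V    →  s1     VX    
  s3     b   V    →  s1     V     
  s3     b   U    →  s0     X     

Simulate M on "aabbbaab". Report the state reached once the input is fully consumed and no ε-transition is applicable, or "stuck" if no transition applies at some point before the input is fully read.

(s0, aabbbaab, $) ⊢ (s1, abbbaab, V$) ⊢ (s1, bbbaab, UV$) ⊢ (s1, bbaab, VV$) ⊢ (s0, baab, V$) ⊢ (s1, aab, X$) ⊢ (s3, ab, $) ⊢ (s3, ab, U$)
No transition for (s3, a, top U); M blocks with input ab remaining.

stuck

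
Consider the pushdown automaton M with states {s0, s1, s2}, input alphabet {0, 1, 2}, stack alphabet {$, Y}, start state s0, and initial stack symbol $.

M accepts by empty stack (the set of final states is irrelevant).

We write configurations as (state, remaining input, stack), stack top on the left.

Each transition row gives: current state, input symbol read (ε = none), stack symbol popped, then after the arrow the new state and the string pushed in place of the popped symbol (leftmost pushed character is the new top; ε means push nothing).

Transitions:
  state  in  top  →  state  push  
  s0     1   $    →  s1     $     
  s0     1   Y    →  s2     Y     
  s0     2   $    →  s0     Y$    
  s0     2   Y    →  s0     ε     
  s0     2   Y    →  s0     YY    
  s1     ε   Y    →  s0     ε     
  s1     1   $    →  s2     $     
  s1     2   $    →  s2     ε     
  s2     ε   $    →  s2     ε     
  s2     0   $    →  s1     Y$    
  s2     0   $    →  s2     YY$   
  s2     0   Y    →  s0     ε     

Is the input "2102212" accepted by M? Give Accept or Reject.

One accepting computation: (s0, 2102212, $) ⊢ (s0, 102212, Y$) ⊢ (s2, 02212, Y$) ⊢ (s0, 2212, $) ⊢ (s0, 212, Y$) ⊢ (s0, 12, $) ⊢ (s1, 2, $) ⊢ (s2, ε, ε)
All input consumed and the stack is empty.

Accept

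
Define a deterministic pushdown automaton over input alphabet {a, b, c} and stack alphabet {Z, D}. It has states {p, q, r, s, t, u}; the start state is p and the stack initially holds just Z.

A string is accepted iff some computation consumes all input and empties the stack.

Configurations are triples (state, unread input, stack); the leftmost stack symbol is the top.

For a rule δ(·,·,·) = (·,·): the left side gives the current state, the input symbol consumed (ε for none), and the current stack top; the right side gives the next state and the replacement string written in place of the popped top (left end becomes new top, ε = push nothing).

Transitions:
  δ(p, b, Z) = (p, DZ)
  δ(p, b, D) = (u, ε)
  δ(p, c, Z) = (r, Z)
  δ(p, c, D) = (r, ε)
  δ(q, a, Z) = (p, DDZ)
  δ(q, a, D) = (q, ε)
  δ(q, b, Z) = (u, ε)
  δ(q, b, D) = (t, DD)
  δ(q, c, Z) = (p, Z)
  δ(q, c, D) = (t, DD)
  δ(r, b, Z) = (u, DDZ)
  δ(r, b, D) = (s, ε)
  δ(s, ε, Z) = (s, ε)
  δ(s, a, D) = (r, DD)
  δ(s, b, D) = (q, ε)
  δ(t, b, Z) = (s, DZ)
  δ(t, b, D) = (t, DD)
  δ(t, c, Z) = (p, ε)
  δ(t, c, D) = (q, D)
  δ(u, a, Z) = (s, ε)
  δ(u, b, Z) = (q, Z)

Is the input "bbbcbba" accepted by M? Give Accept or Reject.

(p, bbbcbba, Z) ⊢ (p, bbcbba, DZ) ⊢ (u, bcbba, Z) ⊢ (q, cbba, Z) ⊢ (p, bba, Z) ⊢ (p, ba, DZ) ⊢ (u, a, Z) ⊢ (s, ε, ε)
All input consumed and the stack is empty.

Accept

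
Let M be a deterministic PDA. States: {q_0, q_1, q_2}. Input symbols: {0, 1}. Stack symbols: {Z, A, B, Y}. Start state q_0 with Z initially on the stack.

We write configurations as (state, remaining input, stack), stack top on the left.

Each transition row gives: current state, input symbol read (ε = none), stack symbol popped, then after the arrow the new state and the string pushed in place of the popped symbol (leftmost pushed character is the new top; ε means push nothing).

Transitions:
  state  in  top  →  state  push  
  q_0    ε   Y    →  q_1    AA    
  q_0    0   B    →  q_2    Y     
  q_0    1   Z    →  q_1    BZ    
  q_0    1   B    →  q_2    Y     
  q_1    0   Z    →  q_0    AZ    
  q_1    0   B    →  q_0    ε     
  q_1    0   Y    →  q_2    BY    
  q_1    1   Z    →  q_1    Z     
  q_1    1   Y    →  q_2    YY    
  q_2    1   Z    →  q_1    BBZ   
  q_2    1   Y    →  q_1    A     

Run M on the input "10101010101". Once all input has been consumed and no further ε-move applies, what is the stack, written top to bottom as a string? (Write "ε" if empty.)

BZ

(q_0, 10101010101, Z) ⊢ (q_1, 0101010101, BZ) ⊢ (q_0, 101010101, Z) ⊢ (q_1, 01010101, BZ) ⊢ (q_0, 1010101, Z) ⊢ (q_1, 010101, BZ) ⊢ (q_0, 10101, Z) ⊢ (q_1, 0101, BZ) ⊢ (q_0, 101, Z) ⊢ (q_1, 01, BZ) ⊢ (q_0, 1, Z) ⊢ (q_1, ε, BZ)
All input consumed in state q_1 with stack BZ.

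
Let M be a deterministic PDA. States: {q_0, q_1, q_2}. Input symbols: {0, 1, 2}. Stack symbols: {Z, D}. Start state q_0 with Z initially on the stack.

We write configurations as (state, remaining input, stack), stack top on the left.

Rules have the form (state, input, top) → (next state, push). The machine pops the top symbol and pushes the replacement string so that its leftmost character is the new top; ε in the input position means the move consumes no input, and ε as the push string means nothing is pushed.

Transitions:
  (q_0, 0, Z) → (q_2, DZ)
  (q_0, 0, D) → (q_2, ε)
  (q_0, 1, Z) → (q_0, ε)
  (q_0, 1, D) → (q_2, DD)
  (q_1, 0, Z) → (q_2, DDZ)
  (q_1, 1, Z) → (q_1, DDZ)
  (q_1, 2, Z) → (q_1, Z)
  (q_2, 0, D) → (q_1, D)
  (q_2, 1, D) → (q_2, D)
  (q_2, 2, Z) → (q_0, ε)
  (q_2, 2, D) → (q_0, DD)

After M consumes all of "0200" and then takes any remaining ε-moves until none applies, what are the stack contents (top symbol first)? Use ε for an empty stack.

(q_0, 0200, Z)
  read 0, top Z: go to q_2, push DZ → (q_2, 200, DZ)
  read 2, top D: go to q_0, push DD → (q_0, 00, DDZ)
  read 0, top D: go to q_2, push ε → (q_2, 0, DZ)
  read 0, top D: go to q_1, push D → (q_1, ε, DZ)
All input consumed in state q_1 with stack DZ.

DZ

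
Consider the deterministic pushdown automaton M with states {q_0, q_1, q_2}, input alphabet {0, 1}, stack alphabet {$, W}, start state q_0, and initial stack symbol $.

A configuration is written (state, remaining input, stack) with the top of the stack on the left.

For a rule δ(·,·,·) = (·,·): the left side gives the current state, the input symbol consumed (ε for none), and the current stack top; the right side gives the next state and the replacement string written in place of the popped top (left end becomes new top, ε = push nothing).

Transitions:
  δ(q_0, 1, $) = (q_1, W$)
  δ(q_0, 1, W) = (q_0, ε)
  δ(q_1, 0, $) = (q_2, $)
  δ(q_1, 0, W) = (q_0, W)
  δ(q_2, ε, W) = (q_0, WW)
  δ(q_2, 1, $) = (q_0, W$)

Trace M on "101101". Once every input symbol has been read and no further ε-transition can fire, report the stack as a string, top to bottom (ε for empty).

$

(q_0, 101101, $)
  read 1, top $: go to q_1, push W$ → (q_1, 01101, W$)
  read 0, top W: go to q_0, push W → (q_0, 1101, W$)
  read 1, top W: go to q_0, push ε → (q_0, 101, $)
  read 1, top $: go to q_1, push W$ → (q_1, 01, W$)
  read 0, top W: go to q_0, push W → (q_0, 1, W$)
  read 1, top W: go to q_0, push ε → (q_0, ε, $)
All input consumed in state q_0 with stack $.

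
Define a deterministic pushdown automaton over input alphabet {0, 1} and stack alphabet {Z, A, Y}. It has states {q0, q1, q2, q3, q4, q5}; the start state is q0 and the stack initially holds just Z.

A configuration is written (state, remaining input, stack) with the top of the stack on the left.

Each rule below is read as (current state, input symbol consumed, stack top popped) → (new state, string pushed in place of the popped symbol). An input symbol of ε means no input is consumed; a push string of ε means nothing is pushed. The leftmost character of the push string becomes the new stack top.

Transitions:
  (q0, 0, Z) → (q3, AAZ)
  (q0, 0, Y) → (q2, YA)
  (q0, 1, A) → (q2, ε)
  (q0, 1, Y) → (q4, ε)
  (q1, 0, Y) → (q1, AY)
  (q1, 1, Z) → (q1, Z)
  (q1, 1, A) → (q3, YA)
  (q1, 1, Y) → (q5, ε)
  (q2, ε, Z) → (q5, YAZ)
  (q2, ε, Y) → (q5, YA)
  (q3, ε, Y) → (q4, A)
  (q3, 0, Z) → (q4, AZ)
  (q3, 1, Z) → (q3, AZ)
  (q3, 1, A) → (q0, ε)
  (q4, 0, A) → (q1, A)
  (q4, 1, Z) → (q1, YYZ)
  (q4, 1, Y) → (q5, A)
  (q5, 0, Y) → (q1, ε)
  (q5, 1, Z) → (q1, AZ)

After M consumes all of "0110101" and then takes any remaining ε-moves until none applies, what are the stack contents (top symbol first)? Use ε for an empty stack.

(q0, 0110101, Z)
  read 0, top Z: go to q3, push AAZ → (q3, 110101, AAZ)
  read 1, top A: go to q0, push ε → (q0, 10101, AZ)
  read 1, top A: go to q2, push ε → (q2, 0101, Z)
  ε-move, top Z: go to q5, push YAZ → (q5, 0101, YAZ)
  read 0, top Y: go to q1, push ε → (q1, 101, AZ)
  read 1, top A: go to q3, push YA → (q3, 01, YAZ)
  ε-move, top Y: go to q4, push A → (q4, 01, AAZ)
  read 0, top A: go to q1, push A → (q1, 1, AAZ)
  read 1, top A: go to q3, push YA → (q3, ε, YAAZ)
  ε-move, top Y: go to q4, push A → (q4, ε, AAAZ)
All input consumed in state q4 with stack AAAZ.

AAAZ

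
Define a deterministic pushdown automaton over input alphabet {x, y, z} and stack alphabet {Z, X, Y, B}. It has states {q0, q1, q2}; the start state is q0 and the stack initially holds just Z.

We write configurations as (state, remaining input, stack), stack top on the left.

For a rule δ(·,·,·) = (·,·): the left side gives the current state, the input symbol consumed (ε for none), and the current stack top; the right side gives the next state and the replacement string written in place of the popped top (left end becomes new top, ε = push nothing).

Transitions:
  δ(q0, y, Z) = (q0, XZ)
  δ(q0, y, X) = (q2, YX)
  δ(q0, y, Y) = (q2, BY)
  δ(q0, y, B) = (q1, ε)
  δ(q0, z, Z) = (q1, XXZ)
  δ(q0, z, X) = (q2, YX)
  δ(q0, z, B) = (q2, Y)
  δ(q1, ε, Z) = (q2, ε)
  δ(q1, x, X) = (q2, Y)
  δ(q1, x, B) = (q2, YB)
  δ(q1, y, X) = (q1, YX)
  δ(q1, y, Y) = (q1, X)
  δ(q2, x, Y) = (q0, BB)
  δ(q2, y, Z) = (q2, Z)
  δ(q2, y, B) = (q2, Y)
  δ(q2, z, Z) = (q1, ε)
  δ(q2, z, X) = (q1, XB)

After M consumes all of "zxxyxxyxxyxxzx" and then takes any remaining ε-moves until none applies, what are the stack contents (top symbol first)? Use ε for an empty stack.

(q0, zxxyxxyxxyxxzx, Z) ⊢ (q1, xxyxxyxxyxxzx, XXZ) ⊢ (q2, xyxxyxxyxxzx, YXZ) ⊢ (q0, yxxyxxyxxzx, BBXZ) ⊢ (q1, xxyxxyxxzx, BXZ) ⊢ (q2, xyxxyxxzx, YBXZ) ⊢ (q0, yxxyxxzx, BBBXZ) ⊢ (q1, xxyxxzx, BBXZ) ⊢ (q2, xyxxzx, YBBXZ) ⊢ (q0, yxxzx, BBBBXZ) ⊢ (q1, xxzx, BBBXZ) ⊢ (q2, xzx, YBBBXZ) ⊢ (q0, zx, BBBBBXZ) ⊢ (q2, x, YBBBBXZ) ⊢ (q0, ε, BBBBBBXZ)
All input consumed in state q0 with stack BBBBBBXZ.

BBBBBBXZ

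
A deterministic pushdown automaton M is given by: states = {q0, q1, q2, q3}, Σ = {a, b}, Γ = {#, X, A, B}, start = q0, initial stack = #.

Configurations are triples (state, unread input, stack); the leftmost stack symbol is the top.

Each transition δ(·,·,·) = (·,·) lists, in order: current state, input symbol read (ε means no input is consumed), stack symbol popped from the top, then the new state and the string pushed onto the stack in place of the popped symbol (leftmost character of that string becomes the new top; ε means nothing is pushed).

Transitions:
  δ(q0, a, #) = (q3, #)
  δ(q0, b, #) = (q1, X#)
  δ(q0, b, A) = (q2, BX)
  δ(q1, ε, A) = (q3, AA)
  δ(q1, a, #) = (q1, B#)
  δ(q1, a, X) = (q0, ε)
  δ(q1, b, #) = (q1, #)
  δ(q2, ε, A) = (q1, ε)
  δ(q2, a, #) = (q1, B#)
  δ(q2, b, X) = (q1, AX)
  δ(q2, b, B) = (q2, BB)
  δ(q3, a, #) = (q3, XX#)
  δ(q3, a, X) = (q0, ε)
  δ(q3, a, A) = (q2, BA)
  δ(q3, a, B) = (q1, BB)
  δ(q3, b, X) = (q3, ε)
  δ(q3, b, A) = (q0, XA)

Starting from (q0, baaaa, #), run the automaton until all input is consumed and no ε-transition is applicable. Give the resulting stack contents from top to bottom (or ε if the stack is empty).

(q0, baaaa, #)
  read b, top #: go to q1, push X# → (q1, aaaa, X#)
  read a, top X: go to q0, push ε → (q0, aaa, #)
  read a, top #: go to q3, push # → (q3, aa, #)
  read a, top #: go to q3, push XX# → (q3, a, XX#)
  read a, top X: go to q0, push ε → (q0, ε, X#)
All input consumed in state q0 with stack X#.

X#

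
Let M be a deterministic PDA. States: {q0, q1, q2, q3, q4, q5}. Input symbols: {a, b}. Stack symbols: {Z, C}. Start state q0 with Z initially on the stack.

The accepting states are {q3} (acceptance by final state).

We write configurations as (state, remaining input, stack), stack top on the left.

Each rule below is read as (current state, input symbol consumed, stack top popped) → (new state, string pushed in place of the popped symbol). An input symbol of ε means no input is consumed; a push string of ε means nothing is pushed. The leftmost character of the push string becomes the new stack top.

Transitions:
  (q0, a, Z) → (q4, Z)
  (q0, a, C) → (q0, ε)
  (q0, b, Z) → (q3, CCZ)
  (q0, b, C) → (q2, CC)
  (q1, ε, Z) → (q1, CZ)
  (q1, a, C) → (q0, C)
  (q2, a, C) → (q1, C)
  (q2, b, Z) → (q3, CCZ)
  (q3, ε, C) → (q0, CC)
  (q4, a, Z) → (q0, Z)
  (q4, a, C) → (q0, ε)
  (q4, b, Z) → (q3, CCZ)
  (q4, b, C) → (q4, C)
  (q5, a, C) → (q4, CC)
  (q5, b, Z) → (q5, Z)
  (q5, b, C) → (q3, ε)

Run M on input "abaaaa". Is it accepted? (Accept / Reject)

Reject

(q0, abaaaa, Z)
  read a, top Z: go to q4, push Z → (q4, baaaa, Z)
  read b, top Z: go to q3, push CCZ → (q3, aaaa, CCZ)
  ε-move, top C: go to q0, push CC → (q0, aaaa, CCCZ)
  read a, top C: go to q0, push ε → (q0, aaa, CCZ)
  read a, top C: go to q0, push ε → (q0, aa, CZ)
  read a, top C: go to q0, push ε → (q0, a, Z)
  read a, top Z: go to q4, push Z → (q4, ε, Z)
All input consumed; state q4 ∉ F and no further ε-move applies.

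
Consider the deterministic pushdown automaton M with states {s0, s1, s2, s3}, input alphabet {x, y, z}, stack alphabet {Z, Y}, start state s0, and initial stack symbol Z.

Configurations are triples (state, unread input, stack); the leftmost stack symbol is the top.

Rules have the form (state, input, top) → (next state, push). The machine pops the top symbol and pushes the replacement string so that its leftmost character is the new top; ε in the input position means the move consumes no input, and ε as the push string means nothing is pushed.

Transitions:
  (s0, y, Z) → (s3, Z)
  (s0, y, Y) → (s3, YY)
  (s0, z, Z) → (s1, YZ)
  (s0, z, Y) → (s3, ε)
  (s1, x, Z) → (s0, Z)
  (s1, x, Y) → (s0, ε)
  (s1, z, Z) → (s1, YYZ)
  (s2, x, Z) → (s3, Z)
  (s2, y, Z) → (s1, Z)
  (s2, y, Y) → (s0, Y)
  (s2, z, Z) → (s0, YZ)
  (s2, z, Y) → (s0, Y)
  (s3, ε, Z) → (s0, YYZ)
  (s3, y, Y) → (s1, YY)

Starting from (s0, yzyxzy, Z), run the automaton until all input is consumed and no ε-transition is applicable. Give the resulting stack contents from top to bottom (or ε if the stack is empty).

YYYZ

(s0, yzyxzy, Z)
  read y, top Z: go to s3, push Z → (s3, zyxzy, Z)
  ε-move, top Z: go to s0, push YYZ → (s0, zyxzy, YYZ)
  read z, top Y: go to s3, push ε → (s3, yxzy, YZ)
  read y, top Y: go to s1, push YY → (s1, xzy, YYZ)
  read x, top Y: go to s0, push ε → (s0, zy, YZ)
  read z, top Y: go to s3, push ε → (s3, y, Z)
  ε-move, top Z: go to s0, push YYZ → (s0, y, YYZ)
  read y, top Y: go to s3, push YY → (s3, ε, YYYZ)
All input consumed in state s3 with stack YYYZ.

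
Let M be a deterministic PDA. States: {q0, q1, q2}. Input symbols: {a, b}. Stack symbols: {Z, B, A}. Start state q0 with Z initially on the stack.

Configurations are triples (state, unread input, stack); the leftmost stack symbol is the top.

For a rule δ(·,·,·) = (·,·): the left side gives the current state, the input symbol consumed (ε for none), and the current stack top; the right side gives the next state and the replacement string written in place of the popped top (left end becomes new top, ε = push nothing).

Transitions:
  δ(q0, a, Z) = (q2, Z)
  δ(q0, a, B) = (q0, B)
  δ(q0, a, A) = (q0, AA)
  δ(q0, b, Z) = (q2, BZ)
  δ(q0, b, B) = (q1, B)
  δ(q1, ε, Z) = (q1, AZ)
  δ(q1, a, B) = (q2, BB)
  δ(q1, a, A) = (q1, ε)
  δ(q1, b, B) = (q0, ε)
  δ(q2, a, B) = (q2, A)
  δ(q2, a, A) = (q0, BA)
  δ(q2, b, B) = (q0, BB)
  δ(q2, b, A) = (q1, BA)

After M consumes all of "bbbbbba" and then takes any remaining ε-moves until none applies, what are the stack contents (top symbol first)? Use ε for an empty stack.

Z

(q0, bbbbbba, Z)
  read b, top Z: go to q2, push BZ → (q2, bbbbba, BZ)
  read b, top B: go to q0, push BB → (q0, bbbba, BBZ)
  read b, top B: go to q1, push B → (q1, bbba, BBZ)
  read b, top B: go to q0, push ε → (q0, bba, BZ)
  read b, top B: go to q1, push B → (q1, ba, BZ)
  read b, top B: go to q0, push ε → (q0, a, Z)
  read a, top Z: go to q2, push Z → (q2, ε, Z)
All input consumed in state q2 with stack Z.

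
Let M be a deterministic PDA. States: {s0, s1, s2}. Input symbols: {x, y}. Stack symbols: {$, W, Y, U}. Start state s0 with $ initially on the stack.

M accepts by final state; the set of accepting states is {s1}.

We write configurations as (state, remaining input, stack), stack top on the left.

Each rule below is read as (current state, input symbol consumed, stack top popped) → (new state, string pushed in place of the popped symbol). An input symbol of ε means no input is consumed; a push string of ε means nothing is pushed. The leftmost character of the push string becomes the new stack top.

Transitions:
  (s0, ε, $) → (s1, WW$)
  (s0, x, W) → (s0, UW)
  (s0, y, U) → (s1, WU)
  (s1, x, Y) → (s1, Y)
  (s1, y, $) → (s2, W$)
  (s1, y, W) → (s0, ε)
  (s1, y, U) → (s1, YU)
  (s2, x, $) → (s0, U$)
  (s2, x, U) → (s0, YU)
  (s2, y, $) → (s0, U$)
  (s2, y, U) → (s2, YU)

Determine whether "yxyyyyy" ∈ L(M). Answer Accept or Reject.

(s0, yxyyyyy, $)
  ε-move, top $: go to s1, push WW$ → (s1, yxyyyyy, WW$)
  read y, top W: go to s0, push ε → (s0, xyyyyy, W$)
  read x, top W: go to s0, push UW → (s0, yyyyy, UW$)
  read y, top U: go to s1, push WU → (s1, yyyy, WUW$)
  read y, top W: go to s0, push ε → (s0, yyy, UW$)
  read y, top U: go to s1, push WU → (s1, yy, WUW$)
  read y, top W: go to s0, push ε → (s0, y, UW$)
  read y, top U: go to s1, push WU → (s1, ε, WUW$)
All input consumed; state s1 ∈ F.

Accept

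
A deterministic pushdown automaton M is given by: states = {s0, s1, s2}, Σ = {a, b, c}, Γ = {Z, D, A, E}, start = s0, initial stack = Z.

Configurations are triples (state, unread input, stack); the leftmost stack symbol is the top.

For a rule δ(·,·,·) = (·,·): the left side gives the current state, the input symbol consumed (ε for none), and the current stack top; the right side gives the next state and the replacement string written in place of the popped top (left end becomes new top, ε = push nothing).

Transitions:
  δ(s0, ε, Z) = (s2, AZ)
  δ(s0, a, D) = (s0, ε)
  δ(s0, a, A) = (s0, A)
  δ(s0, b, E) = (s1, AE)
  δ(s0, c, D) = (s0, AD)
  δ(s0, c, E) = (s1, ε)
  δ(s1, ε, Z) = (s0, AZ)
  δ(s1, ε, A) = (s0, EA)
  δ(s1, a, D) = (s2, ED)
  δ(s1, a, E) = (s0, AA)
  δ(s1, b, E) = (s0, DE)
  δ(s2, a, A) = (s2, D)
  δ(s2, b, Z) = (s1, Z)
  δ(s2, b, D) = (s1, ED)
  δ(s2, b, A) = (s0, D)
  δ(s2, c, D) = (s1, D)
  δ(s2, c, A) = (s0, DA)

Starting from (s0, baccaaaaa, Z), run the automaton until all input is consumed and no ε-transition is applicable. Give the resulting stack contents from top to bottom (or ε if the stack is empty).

ADAZ

(s0, baccaaaaa, Z)
  ε-move, top Z: go to s2, push AZ → (s2, baccaaaaa, AZ)
  read b, top A: go to s0, push D → (s0, accaaaaa, DZ)
  read a, top D: go to s0, push ε → (s0, ccaaaaa, Z)
  ε-move, top Z: go to s2, push AZ → (s2, ccaaaaa, AZ)
  read c, top A: go to s0, push DA → (s0, caaaaa, DAZ)
  read c, top D: go to s0, push AD → (s0, aaaaa, ADAZ)
  read a, top A: go to s0, push A → (s0, aaaa, ADAZ)
  read a, top A: go to s0, push A → (s0, aaa, ADAZ)
  read a, top A: go to s0, push A → (s0, aa, ADAZ)
  read a, top A: go to s0, push A → (s0, a, ADAZ)
  read a, top A: go to s0, push A → (s0, ε, ADAZ)
All input consumed in state s0 with stack ADAZ.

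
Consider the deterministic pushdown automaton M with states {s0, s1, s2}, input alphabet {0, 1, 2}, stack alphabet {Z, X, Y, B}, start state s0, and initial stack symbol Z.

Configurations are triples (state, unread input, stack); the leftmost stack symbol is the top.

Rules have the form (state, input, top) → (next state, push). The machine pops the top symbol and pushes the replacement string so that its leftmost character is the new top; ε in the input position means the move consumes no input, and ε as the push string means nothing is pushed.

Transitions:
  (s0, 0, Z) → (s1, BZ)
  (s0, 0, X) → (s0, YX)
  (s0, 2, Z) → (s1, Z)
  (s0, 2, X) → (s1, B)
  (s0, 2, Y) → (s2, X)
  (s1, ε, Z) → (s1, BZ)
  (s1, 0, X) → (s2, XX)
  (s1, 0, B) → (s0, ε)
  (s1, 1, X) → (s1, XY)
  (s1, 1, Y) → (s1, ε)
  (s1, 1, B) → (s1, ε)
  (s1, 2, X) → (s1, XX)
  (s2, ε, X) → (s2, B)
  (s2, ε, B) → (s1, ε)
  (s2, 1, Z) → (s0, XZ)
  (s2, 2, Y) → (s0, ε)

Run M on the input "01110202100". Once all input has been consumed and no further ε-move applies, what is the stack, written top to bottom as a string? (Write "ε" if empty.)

(s0, 01110202100, Z)
  read 0, top Z: go to s1, push BZ → (s1, 1110202100, BZ)
  read 1, top B: go to s1, push ε → (s1, 110202100, Z)
  ε-move, top Z: go to s1, push BZ → (s1, 110202100, BZ)
  read 1, top B: go to s1, push ε → (s1, 10202100, Z)
  ε-move, top Z: go to s1, push BZ → (s1, 10202100, BZ)
  read 1, top B: go to s1, push ε → (s1, 0202100, Z)
  ε-move, top Z: go to s1, push BZ → (s1, 0202100, BZ)
  read 0, top B: go to s0, push ε → (s0, 202100, Z)
  read 2, top Z: go to s1, push Z → (s1, 02100, Z)
  ε-move, top Z: go to s1, push BZ → (s1, 02100, BZ)
  read 0, top B: go to s0, push ε → (s0, 2100, Z)
  read 2, top Z: go to s1, push Z → (s1, 100, Z)
  ε-move, top Z: go to s1, push BZ → (s1, 100, BZ)
  read 1, top B: go to s1, push ε → (s1, 00, Z)
  ε-move, top Z: go to s1, push BZ → (s1, 00, BZ)
  read 0, top B: go to s0, push ε → (s0, 0, Z)
  read 0, top Z: go to s1, push BZ → (s1, ε, BZ)
All input consumed in state s1 with stack BZ.

BZ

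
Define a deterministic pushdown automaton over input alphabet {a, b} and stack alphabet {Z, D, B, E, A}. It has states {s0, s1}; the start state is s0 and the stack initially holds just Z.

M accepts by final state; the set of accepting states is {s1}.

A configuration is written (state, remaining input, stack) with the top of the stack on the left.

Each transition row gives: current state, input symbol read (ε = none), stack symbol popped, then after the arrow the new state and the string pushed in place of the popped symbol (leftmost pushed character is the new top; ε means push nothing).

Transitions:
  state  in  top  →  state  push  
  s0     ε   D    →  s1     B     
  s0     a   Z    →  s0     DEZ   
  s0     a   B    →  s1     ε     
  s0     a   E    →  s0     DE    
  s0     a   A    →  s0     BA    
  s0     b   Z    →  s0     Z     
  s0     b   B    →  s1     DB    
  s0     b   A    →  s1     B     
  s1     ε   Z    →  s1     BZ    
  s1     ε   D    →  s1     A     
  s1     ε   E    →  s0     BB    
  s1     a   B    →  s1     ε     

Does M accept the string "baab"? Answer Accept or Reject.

(s0, baab, Z)
  read b, top Z: go to s0, push Z → (s0, aab, Z)
  read a, top Z: go to s0, push DEZ → (s0, ab, DEZ)
  ε-move, top D: go to s1, push B → (s1, ab, BEZ)
  read a, top B: go to s1, push ε → (s1, b, EZ)
  ε-move, top E: go to s0, push BB → (s0, b, BBZ)
  read b, top B: go to s1, push DB → (s1, ε, DBBZ)
All input consumed; state s1 ∈ F.

Accept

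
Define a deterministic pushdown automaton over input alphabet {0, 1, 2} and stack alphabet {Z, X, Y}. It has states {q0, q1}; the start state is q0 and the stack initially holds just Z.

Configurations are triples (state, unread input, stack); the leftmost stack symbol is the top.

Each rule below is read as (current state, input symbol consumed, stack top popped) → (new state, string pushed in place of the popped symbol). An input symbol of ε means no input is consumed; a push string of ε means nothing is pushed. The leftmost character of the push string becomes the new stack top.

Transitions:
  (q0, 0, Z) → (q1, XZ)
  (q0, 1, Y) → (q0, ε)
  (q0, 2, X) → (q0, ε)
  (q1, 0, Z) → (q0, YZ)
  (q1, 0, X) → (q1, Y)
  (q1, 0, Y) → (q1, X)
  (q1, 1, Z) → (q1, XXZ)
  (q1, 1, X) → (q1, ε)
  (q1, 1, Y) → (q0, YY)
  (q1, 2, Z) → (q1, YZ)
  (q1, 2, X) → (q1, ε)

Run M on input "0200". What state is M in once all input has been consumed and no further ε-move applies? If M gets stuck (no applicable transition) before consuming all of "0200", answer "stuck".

(q0, 0200, Z)
  read 0, top Z: go to q1, push XZ → (q1, 200, XZ)
  read 2, top X: go to q1, push ε → (q1, 00, Z)
  read 0, top Z: go to q0, push YZ → (q0, 0, YZ)
No transition for (q0, 0, top Y); M blocks with input 0 remaining.

stuck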